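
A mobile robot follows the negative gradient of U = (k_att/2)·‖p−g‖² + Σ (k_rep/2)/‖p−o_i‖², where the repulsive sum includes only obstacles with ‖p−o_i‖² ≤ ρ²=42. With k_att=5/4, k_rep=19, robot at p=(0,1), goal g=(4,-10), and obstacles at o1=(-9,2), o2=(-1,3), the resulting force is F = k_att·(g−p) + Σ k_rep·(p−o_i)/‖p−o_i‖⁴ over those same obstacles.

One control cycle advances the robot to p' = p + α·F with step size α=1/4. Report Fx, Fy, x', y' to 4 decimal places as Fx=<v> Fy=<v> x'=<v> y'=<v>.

F_att = 5/4·(g−p) = 5/4·(4,-11) = (5.0000,-13.7500)
o1: d²=82 > ρ²=42 → inactive
o2: d²=5 ≤ ρ²=42; F_rep = 19·(1,-2)/5² = (0.7600,-1.5200)
F = F_att + ΣF_rep = (5.7600,-15.2700)
p' = p + 1/4·F = (1.4400,-2.8175)

Fx=5.7600 Fy=-15.2700 x'=1.4400 y'=-2.8175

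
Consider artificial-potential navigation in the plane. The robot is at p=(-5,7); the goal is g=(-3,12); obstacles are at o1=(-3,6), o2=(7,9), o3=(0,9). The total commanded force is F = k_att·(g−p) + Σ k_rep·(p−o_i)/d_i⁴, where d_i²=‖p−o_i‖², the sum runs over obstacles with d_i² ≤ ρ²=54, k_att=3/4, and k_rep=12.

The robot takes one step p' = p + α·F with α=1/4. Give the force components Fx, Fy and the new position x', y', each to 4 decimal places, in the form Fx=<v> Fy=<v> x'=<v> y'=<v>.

F_att = 3/4·(g−p) = 3/4·(2,5) = (1.5000,3.7500)
o1: d²=5 ≤ ρ²=54; F_rep = 12·(-2,1)/5² = (-0.9600,0.4800)
o2: d²=148 > ρ²=54 → inactive
o3: d²=29 ≤ ρ²=54; F_rep = 12·(-5,-2)/29² = (-0.0713,-0.0285)
F = F_att + ΣF_rep = (0.4687,4.2015)
p' = p + 1/4·F = (-4.8828,8.0504)

Fx=0.4687 Fy=4.2015 x'=-4.8828 y'=8.0504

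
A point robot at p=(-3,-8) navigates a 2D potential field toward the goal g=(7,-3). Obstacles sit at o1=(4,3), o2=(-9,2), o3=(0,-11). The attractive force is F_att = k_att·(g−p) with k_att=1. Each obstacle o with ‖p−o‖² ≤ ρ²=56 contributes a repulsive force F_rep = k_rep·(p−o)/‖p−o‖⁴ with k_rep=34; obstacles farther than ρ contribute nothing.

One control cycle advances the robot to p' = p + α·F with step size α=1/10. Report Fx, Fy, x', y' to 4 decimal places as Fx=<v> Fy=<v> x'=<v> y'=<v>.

Fx=9.6852 Fy=5.3148 x'=-2.0315 y'=-7.4685

F_att = 1·(g−p) = 1·(10,5) = (10.0000,5.0000)
o1: d²=170 > ρ²=56 → inactive
o2: d²=136 > ρ²=56 → inactive
o3: d²=18 ≤ ρ²=56; F_rep = 34·(-3,3)/18² = (-0.3148,0.3148)
F = F_att + ΣF_rep = (9.6852,5.3148)
p' = p + 1/10·F = (-2.0315,-7.4685)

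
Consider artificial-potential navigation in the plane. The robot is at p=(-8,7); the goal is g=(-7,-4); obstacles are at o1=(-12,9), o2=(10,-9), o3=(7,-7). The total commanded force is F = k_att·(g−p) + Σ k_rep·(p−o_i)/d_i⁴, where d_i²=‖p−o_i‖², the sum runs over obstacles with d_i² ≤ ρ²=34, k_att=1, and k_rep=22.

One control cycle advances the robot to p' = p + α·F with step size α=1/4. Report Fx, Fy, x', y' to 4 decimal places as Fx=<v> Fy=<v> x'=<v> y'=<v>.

F_att = 1·(g−p) = 1·(1,-11) = (1.0000,-11.0000)
o1: d²=20 ≤ ρ²=34; F_rep = 22·(4,-2)/20² = (0.2200,-0.1100)
o2: d²=580 > ρ²=34 → inactive
o3: d²=421 > ρ²=34 → inactive
F = F_att + ΣF_rep = (1.2200,-11.1100)
p' = p + 1/4·F = (-7.6950,4.2225)

Fx=1.2200 Fy=-11.1100 x'=-7.6950 y'=4.2225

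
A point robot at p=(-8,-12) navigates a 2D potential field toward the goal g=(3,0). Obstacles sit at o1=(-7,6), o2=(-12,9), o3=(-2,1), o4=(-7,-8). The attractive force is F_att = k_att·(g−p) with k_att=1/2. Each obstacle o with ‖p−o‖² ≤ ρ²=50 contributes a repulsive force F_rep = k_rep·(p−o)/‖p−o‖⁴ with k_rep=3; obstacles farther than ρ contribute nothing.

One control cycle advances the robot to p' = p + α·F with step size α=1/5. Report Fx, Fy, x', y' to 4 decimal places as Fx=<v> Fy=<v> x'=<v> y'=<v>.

Fx=5.4896 Fy=5.9585 x'=-6.9021 y'=-10.8083

F_att = 1/2·(g−p) = 1/2·(11,12) = (5.5000,6.0000)
o1: d²=325 > ρ²=50 → inactive
o2: d²=457 > ρ²=50 → inactive
o3: d²=205 > ρ²=50 → inactive
o4: d²=17 ≤ ρ²=50; F_rep = 3·(-1,-4)/17² = (-0.0104,-0.0415)
F = F_att + ΣF_rep = (5.4896,5.9585)
p' = p + 1/5·F = (-6.9021,-10.8083)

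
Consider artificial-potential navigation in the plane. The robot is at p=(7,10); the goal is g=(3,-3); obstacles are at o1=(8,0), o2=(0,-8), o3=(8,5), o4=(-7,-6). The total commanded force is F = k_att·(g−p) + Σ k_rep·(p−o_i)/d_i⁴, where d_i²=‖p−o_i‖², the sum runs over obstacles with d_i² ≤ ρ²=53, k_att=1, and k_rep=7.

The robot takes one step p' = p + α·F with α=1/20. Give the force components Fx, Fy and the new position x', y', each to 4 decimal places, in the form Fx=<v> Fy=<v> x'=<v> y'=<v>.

F_att = 1·(g−p) = 1·(-4,-13) = (-4.0000,-13.0000)
o1: d²=101 > ρ²=53 → inactive
o2: d²=373 > ρ²=53 → inactive
o3: d²=26 ≤ ρ²=53; F_rep = 7·(-1,5)/26² = (-0.0104,0.0518)
o4: d²=452 > ρ²=53 → inactive
F = F_att + ΣF_rep = (-4.0104,-12.9482)
p' = p + 1/20·F = (6.7995,9.3526)

Fx=-4.0104 Fy=-12.9482 x'=6.7995 y'=9.3526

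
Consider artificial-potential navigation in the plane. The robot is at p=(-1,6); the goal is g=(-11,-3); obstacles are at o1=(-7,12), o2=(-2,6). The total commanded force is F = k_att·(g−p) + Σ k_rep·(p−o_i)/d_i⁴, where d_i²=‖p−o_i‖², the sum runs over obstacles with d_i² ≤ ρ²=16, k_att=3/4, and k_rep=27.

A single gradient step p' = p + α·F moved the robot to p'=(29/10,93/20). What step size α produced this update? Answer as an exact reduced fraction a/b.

α = 1/5

F_att = 3/4·(g−p) = 3/4·(-10,-9) = (-7.5000,-6.7500)
o1: d²=72 > ρ²=16 → inactive
o2: d²=1 ≤ ρ²=16; F_rep = 27·(1,0)/1² = (27.0000,0.0000)
F = F_att + ΣF_rep = (19.5000,-6.7500)
Δp = p'−p = (3.9000,-1.3500); α = Δx/Fx = (39/10) / (39/2) = 1/5
check: Δy/Fy = (-27/20) / (-27/4) = 1/5 ✓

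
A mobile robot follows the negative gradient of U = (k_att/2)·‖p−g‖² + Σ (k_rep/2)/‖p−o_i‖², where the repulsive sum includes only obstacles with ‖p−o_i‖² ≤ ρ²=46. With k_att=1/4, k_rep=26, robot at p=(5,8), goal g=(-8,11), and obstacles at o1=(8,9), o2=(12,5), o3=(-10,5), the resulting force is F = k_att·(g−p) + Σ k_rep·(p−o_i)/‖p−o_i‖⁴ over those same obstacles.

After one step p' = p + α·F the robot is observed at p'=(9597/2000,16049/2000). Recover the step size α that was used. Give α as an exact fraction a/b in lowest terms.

F_att = 1/4·(g−p) = 1/4·(-13,3) = (-3.2500,0.7500)
o1: d²=10 ≤ ρ²=46; F_rep = 26·(-3,-1)/10² = (-0.7800,-0.2600)
o2: d²=58 > ρ²=46 → inactive
o3: d²=234 > ρ²=46 → inactive
F = F_att + ΣF_rep = (-4.0300,0.4900)
Δp = p'−p = (-0.2015,0.0245); α = Δx/Fx = (-403/2000) / (-403/100) = 1/20
check: Δy/Fy = (49/2000) / (49/100) = 1/20 ✓

α = 1/20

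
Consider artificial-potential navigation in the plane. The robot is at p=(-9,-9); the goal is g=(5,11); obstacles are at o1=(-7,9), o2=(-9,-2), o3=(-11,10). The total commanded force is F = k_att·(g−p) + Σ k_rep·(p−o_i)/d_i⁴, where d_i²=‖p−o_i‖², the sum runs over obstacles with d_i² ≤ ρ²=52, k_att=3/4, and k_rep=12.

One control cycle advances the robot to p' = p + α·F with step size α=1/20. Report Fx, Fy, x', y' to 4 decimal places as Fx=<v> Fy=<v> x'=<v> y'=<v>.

F_att = 3/4·(g−p) = 3/4·(14,20) = (10.5000,15.0000)
o1: d²=328 > ρ²=52 → inactive
o2: d²=49 ≤ ρ²=52; F_rep = 12·(0,-7)/49² = (0.0000,-0.0350)
o3: d²=365 > ρ²=52 → inactive
F = F_att + ΣF_rep = (10.5000,14.9650)
p' = p + 1/20·F = (-8.4750,-8.2517)

Fx=10.5000 Fy=14.9650 x'=-8.4750 y'=-8.2517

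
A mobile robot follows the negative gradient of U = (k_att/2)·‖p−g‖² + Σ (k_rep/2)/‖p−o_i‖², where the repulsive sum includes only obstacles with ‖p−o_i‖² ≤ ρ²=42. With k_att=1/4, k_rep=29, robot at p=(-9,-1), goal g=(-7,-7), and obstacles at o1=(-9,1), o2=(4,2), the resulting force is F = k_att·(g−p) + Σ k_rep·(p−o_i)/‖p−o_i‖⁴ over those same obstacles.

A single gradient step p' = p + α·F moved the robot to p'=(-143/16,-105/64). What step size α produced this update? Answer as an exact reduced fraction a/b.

F_att = 1/4·(g−p) = 1/4·(2,-6) = (0.5000,-1.5000)
o1: d²=4 ≤ ρ²=42; F_rep = 29·(0,-2)/4² = (0.0000,-3.6250)
o2: d²=178 > ρ²=42 → inactive
F = F_att + ΣF_rep = (0.5000,-5.1250)
Δp = p'−p = (0.0625,-0.6406); α = Δx/Fx = (1/16) / (1/2) = 1/8
check: Δy/Fy = (-41/64) / (-41/8) = 1/8 ✓

α = 1/8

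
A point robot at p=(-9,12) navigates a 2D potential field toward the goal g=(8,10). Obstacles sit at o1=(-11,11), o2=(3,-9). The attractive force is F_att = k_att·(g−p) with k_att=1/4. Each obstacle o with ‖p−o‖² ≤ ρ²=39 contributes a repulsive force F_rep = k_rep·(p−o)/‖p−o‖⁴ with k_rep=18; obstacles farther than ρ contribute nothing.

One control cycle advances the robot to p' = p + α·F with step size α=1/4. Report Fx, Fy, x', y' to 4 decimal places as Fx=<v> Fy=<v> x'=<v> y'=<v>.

F_att = 1/4·(g−p) = 1/4·(17,-2) = (4.2500,-0.5000)
o1: d²=5 ≤ ρ²=39; F_rep = 18·(2,1)/5² = (1.4400,0.7200)
o2: d²=585 > ρ²=39 → inactive
F = F_att + ΣF_rep = (5.6900,0.2200)
p' = p + 1/4·F = (-7.5775,12.0550)

Fx=5.6900 Fy=0.2200 x'=-7.5775 y'=12.0550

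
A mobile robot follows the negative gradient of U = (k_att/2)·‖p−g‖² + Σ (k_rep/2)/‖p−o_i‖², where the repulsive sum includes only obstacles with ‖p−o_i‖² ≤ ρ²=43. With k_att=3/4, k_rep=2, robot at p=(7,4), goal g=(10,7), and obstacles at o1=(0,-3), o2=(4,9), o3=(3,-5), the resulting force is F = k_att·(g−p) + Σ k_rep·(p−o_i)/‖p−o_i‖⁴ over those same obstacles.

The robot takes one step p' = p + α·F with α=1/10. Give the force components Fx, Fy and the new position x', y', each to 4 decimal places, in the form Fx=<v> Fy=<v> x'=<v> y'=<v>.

Fx=2.2552 Fy=2.2413 x'=7.2255 y'=4.2241

F_att = 3/4·(g−p) = 3/4·(3,3) = (2.2500,2.2500)
o1: d²=98 > ρ²=43 → inactive
o2: d²=34 ≤ ρ²=43; F_rep = 2·(3,-5)/34² = (0.0052,-0.0087)
o3: d²=97 > ρ²=43 → inactive
F = F_att + ΣF_rep = (2.2552,2.2413)
p' = p + 1/10·F = (7.2255,4.2241)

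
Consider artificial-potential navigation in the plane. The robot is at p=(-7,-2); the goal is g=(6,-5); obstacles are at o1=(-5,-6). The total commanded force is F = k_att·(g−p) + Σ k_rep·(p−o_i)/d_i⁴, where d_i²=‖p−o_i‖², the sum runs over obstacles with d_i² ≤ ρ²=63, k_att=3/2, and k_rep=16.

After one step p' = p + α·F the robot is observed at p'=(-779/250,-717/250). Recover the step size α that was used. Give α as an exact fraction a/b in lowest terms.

F_att = 3/2·(g−p) = 3/2·(13,-3) = (19.5000,-4.5000)
o1: d²=20 ≤ ρ²=63; F_rep = 16·(-2,4)/20² = (-0.0800,0.1600)
F = F_att + ΣF_rep = (19.4200,-4.3400)
Δp = p'−p = (3.8840,-0.8680); α = Δx/Fx = (971/250) / (971/50) = 1/5
check: Δy/Fy = (-217/250) / (-217/50) = 1/5 ✓

α = 1/5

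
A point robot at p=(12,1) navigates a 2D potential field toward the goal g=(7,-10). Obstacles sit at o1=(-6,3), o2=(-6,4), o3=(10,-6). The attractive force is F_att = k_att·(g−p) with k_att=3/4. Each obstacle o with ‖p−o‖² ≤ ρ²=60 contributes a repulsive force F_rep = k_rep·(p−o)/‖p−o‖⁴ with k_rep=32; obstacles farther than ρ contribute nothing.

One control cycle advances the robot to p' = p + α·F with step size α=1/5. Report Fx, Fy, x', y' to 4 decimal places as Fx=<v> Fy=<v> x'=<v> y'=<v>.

F_att = 3/4·(g−p) = 3/4·(-5,-11) = (-3.7500,-8.2500)
o1: d²=328 > ρ²=60 → inactive
o2: d²=333 > ρ²=60 → inactive
o3: d²=53 ≤ ρ²=60; F_rep = 32·(2,7)/53² = (0.0228,0.0797)
F = F_att + ΣF_rep = (-3.7272,-8.1703)
p' = p + 1/5·F = (11.2546,-0.6341)

Fx=-3.7272 Fy=-8.1703 x'=11.2546 y'=-0.6341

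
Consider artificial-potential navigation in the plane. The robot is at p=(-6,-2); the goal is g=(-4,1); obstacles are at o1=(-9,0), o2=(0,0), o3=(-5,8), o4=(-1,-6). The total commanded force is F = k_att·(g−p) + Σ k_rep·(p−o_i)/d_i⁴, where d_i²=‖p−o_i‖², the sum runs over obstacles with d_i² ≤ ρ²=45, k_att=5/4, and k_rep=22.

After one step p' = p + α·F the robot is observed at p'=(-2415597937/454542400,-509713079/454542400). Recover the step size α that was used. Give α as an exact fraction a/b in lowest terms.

α = 1/4

F_att = 5/4·(g−p) = 5/4·(2,3) = (2.5000,3.7500)
o1: d²=13 ≤ ρ²=45; F_rep = 22·(3,-2)/13² = (0.3905,-0.2604)
o2: d²=40 ≤ ρ²=45; F_rep = 22·(-6,-2)/40² = (-0.0825,-0.0275)
o3: d²=101 > ρ²=45 → inactive
o4: d²=41 ≤ ρ²=45; F_rep = 22·(-5,4)/41² = (-0.0654,0.0523)
F = F_att + ΣF_rep = (2.7426,3.5145)
Δp = p'−p = (0.6856,0.8786); α = Δx/Fx = (311656463/454542400) / (311656463/113635600) = 1/4
check: Δy/Fy = (399371721/454542400) / (399371721/113635600) = 1/4 ✓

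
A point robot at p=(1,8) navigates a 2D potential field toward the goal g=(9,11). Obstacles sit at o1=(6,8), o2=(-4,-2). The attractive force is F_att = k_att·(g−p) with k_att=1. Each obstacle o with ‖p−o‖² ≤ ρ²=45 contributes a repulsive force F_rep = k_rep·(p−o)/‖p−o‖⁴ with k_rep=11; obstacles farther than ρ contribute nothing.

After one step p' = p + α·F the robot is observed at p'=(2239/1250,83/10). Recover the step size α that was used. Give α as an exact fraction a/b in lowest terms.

α = 1/10

F_att = 1·(g−p) = 1·(8,3) = (8.0000,3.0000)
o1: d²=25 ≤ ρ²=45; F_rep = 11·(-5,0)/25² = (-0.0880,0.0000)
o2: d²=125 > ρ²=45 → inactive
F = F_att + ΣF_rep = (7.9120,3.0000)
Δp = p'−p = (0.7912,0.3000); α = Δx/Fx = (989/1250) / (989/125) = 1/10
check: Δy/Fy = (3/10) / (3) = 1/10 ✓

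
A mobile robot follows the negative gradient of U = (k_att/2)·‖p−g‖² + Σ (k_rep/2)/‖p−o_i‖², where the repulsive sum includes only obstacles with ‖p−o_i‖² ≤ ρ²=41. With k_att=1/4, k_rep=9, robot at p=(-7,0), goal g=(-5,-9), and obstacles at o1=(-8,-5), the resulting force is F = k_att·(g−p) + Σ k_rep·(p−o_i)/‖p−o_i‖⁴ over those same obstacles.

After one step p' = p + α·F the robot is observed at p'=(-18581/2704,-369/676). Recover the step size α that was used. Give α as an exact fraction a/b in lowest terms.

F_att = 1/4·(g−p) = 1/4·(2,-9) = (0.5000,-2.2500)
o1: d²=26 ≤ ρ²=41; F_rep = 9·(1,5)/26² = (0.0133,0.0666)
F = F_att + ΣF_rep = (0.5133,-2.1834)
Δp = p'−p = (0.1283,-0.5459); α = Δx/Fx = (347/2704) / (347/676) = 1/4
check: Δy/Fy = (-369/676) / (-369/169) = 1/4 ✓

α = 1/4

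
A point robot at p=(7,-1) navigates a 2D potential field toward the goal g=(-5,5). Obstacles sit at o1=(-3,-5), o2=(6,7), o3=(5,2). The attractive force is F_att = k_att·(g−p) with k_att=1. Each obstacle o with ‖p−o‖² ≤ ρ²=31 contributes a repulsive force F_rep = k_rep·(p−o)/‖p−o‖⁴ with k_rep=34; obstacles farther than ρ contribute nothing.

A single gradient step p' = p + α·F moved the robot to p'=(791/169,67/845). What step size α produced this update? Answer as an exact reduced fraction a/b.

α = 1/5

F_att = 1·(g−p) = 1·(-12,6) = (-12.0000,6.0000)
o1: d²=116 > ρ²=31 → inactive
o2: d²=65 > ρ²=31 → inactive
o3: d²=13 ≤ ρ²=31; F_rep = 34·(2,-3)/13² = (0.4024,-0.6036)
F = F_att + ΣF_rep = (-11.5976,5.3964)
Δp = p'−p = (-2.3195,1.0793); α = Δx/Fx = (-392/169) / (-1960/169) = 1/5
check: Δy/Fy = (912/845) / (912/169) = 1/5 ✓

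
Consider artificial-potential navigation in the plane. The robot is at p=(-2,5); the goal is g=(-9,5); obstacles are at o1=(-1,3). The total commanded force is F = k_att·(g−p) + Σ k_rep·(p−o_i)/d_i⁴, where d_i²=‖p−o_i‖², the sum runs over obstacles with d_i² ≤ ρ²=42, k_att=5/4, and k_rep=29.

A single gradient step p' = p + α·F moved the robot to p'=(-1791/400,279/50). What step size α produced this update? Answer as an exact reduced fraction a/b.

F_att = 5/4·(g−p) = 5/4·(-7,0) = (-8.7500,0.0000)
o1: d²=5 ≤ ρ²=42; F_rep = 29·(-1,2)/5² = (-1.1600,2.3200)
F = F_att + ΣF_rep = (-9.9100,2.3200)
Δp = p'−p = (-2.4775,0.5800); α = Δx/Fx = (-991/400) / (-991/100) = 1/4
check: Δy/Fy = (29/50) / (58/25) = 1/4 ✓

α = 1/4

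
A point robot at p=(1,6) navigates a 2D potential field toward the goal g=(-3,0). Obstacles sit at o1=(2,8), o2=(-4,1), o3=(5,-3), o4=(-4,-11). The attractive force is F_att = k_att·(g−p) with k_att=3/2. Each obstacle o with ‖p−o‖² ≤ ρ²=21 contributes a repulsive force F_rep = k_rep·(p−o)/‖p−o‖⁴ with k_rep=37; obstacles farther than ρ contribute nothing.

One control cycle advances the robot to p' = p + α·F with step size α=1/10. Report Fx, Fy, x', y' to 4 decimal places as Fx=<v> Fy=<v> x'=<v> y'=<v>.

F_att = 3/2·(g−p) = 3/2·(-4,-6) = (-6.0000,-9.0000)
o1: d²=5 ≤ ρ²=21; F_rep = 37·(-1,-2)/5² = (-1.4800,-2.9600)
o2: d²=50 > ρ²=21 → inactive
o3: d²=97 > ρ²=21 → inactive
o4: d²=314 > ρ²=21 → inactive
F = F_att + ΣF_rep = (-7.4800,-11.9600)
p' = p + 1/10·F = (0.2520,4.8040)

Fx=-7.4800 Fy=-11.9600 x'=0.2520 y'=4.8040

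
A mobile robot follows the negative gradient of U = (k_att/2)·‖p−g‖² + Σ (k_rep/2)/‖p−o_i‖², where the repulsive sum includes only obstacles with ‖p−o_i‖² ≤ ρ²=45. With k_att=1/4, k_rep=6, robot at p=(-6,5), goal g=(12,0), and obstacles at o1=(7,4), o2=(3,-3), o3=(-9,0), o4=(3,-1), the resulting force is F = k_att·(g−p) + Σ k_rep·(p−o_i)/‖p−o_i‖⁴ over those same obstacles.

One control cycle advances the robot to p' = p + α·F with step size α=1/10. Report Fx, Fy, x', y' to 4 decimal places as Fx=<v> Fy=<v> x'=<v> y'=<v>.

Fx=4.5156 Fy=-1.2240 x'=-5.5484 y'=4.8776

F_att = 1/4·(g−p) = 1/4·(18,-5) = (4.5000,-1.2500)
o1: d²=170 > ρ²=45 → inactive
o2: d²=145 > ρ²=45 → inactive
o3: d²=34 ≤ ρ²=45; F_rep = 6·(3,5)/34² = (0.0156,0.0260)
o4: d²=117 > ρ²=45 → inactive
F = F_att + ΣF_rep = (4.5156,-1.2240)
p' = p + 1/10·F = (-5.5484,4.8776)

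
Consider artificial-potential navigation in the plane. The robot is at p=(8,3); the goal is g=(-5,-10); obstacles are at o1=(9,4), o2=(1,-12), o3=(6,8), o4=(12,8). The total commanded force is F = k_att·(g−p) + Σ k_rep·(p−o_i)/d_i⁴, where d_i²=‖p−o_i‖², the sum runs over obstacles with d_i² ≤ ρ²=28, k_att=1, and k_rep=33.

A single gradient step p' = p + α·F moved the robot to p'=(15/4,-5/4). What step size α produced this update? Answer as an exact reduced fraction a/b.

α = 1/5

F_att = 1·(g−p) = 1·(-13,-13) = (-13.0000,-13.0000)
o1: d²=2 ≤ ρ²=28; F_rep = 33·(-1,-1)/2² = (-8.2500,-8.2500)
o2: d²=274 > ρ²=28 → inactive
o3: d²=29 > ρ²=28 → inactive
o4: d²=41 > ρ²=28 → inactive
F = F_att + ΣF_rep = (-21.2500,-21.2500)
Δp = p'−p = (-4.2500,-4.2500); α = Δx/Fx = (-17/4) / (-85/4) = 1/5
check: Δy/Fy = (-17/4) / (-85/4) = 1/5 ✓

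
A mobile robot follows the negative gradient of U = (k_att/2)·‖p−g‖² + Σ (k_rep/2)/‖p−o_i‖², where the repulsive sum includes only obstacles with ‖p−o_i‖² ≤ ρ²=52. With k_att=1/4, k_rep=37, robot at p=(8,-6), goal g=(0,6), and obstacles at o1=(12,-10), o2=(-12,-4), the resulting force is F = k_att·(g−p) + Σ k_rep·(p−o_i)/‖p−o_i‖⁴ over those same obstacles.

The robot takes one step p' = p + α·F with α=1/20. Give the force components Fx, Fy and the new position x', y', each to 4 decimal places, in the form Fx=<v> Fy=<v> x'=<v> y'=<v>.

Fx=-2.1445 Fy=3.1445 x'=7.8928 y'=-5.8428

F_att = 1/4·(g−p) = 1/4·(-8,12) = (-2.0000,3.0000)
o1: d²=32 ≤ ρ²=52; F_rep = 37·(-4,4)/32² = (-0.1445,0.1445)
o2: d²=404 > ρ²=52 → inactive
F = F_att + ΣF_rep = (-2.1445,3.1445)
p' = p + 1/20·F = (7.8928,-5.8428)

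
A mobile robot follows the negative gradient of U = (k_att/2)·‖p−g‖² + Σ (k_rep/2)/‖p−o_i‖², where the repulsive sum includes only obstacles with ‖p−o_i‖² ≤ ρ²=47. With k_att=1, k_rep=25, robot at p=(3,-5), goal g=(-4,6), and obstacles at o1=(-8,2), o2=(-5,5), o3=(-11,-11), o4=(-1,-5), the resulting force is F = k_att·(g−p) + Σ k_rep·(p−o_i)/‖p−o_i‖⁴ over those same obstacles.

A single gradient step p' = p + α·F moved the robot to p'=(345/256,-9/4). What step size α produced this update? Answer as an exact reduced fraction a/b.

α = 1/4

F_att = 1·(g−p) = 1·(-7,11) = (-7.0000,11.0000)
o1: d²=170 > ρ²=47 → inactive
o2: d²=164 > ρ²=47 → inactive
o3: d²=232 > ρ²=47 → inactive
o4: d²=16 ≤ ρ²=47; F_rep = 25·(4,0)/16² = (0.3906,0.0000)
F = F_att + ΣF_rep = (-6.6094,11.0000)
Δp = p'−p = (-1.6523,2.7500); α = Δx/Fx = (-423/256) / (-423/64) = 1/4
check: Δy/Fy = (11/4) / (11) = 1/4 ✓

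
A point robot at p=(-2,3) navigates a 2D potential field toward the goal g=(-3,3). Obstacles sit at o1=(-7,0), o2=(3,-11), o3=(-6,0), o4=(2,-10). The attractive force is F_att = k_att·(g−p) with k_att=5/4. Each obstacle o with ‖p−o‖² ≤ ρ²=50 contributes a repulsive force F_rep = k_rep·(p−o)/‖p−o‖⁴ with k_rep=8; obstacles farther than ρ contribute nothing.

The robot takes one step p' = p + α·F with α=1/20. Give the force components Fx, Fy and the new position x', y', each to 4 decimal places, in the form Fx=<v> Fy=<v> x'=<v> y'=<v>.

Fx=-1.1642 Fy=0.0592 x'=-2.0582 y'=3.0030

F_att = 5/4·(g−p) = 5/4·(-1,0) = (-1.2500,0.0000)
o1: d²=34 ≤ ρ²=50; F_rep = 8·(5,3)/34² = (0.0346,0.0208)
o2: d²=221 > ρ²=50 → inactive
o3: d²=25 ≤ ρ²=50; F_rep = 8·(4,3)/25² = (0.0512,0.0384)
o4: d²=185 > ρ²=50 → inactive
F = F_att + ΣF_rep = (-1.1642,0.0592)
p' = p + 1/20·F = (-2.0582,3.0030)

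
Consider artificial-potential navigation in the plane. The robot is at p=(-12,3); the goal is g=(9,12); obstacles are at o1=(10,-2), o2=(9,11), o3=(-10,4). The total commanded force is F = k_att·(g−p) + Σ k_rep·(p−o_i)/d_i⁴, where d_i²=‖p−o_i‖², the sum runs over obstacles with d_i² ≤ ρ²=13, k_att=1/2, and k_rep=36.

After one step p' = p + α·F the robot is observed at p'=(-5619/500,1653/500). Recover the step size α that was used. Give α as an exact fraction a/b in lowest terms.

α = 1/10

F_att = 1/2·(g−p) = 1/2·(21,9) = (10.5000,4.5000)
o1: d²=509 > ρ²=13 → inactive
o2: d²=505 > ρ²=13 → inactive
o3: d²=5 ≤ ρ²=13; F_rep = 36·(-2,-1)/5² = (-2.8800,-1.4400)
F = F_att + ΣF_rep = (7.6200,3.0600)
Δp = p'−p = (0.7620,0.3060); α = Δx/Fx = (381/500) / (381/50) = 1/10
check: Δy/Fy = (153/500) / (153/50) = 1/10 ✓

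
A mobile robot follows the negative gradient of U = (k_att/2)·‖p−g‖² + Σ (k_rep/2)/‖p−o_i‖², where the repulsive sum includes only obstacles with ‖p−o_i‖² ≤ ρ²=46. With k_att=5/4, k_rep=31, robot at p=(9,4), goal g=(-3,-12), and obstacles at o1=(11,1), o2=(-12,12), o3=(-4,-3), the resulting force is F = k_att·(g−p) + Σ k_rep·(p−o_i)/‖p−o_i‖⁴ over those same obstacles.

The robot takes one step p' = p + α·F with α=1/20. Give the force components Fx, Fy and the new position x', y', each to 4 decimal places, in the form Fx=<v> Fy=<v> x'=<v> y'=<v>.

F_att = 5/4·(g−p) = 5/4·(-12,-16) = (-15.0000,-20.0000)
o1: d²=13 ≤ ρ²=46; F_rep = 31·(-2,3)/13² = (-0.3669,0.5503)
o2: d²=505 > ρ²=46 → inactive
o3: d²=218 > ρ²=46 → inactive
F = F_att + ΣF_rep = (-15.3669,-19.4497)
p' = p + 1/20·F = (8.2317,3.0275)

Fx=-15.3669 Fy=-19.4497 x'=8.2317 y'=3.0275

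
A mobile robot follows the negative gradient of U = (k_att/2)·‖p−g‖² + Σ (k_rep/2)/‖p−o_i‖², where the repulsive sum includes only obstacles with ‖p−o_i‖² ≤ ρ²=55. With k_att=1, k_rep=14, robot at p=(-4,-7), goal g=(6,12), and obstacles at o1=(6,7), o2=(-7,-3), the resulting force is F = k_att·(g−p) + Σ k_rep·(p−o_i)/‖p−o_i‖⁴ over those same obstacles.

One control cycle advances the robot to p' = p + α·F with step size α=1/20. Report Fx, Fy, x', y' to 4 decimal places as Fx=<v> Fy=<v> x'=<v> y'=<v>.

F_att = 1·(g−p) = 1·(10,19) = (10.0000,19.0000)
o1: d²=296 > ρ²=55 → inactive
o2: d²=25 ≤ ρ²=55; F_rep = 14·(3,-4)/25² = (0.0672,-0.0896)
F = F_att + ΣF_rep = (10.0672,18.9104)
p' = p + 1/20·F = (-3.4966,-6.0545)

Fx=10.0672 Fy=18.9104 x'=-3.4966 y'=-6.0545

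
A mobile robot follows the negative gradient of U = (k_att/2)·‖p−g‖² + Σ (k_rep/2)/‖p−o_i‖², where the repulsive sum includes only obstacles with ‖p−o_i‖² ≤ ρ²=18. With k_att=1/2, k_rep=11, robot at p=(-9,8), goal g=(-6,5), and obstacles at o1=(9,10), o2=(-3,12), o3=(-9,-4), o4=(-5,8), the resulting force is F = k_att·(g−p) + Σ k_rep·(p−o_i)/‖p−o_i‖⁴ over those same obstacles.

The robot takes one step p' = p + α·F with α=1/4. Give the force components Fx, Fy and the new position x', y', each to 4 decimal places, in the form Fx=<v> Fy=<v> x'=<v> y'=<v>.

Fx=1.3281 Fy=-1.5000 x'=-8.6680 y'=7.6250

F_att = 1/2·(g−p) = 1/2·(3,-3) = (1.5000,-1.5000)
o1: d²=328 > ρ²=18 → inactive
o2: d²=52 > ρ²=18 → inactive
o3: d²=144 > ρ²=18 → inactive
o4: d²=16 ≤ ρ²=18; F_rep = 11·(-4,0)/16² = (-0.1719,0.0000)
F = F_att + ΣF_rep = (1.3281,-1.5000)
p' = p + 1/4·F = (-8.6680,7.6250)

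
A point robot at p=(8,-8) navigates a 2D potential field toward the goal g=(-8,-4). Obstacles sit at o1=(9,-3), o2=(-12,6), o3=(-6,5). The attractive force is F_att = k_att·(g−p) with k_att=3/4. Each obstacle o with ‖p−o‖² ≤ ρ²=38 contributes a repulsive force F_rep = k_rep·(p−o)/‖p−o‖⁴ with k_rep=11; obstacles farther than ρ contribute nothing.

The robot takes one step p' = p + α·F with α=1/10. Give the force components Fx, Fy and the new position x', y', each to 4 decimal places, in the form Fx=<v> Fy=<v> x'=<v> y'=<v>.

F_att = 3/4·(g−p) = 3/4·(-16,4) = (-12.0000,3.0000)
o1: d²=26 ≤ ρ²=38; F_rep = 11·(-1,-5)/26² = (-0.0163,-0.0814)
o2: d²=596 > ρ²=38 → inactive
o3: d²=365 > ρ²=38 → inactive
F = F_att + ΣF_rep = (-12.0163,2.9186)
p' = p + 1/10·F = (6.7984,-7.7081)

Fx=-12.0163 Fy=2.9186 x'=6.7984 y'=-7.7081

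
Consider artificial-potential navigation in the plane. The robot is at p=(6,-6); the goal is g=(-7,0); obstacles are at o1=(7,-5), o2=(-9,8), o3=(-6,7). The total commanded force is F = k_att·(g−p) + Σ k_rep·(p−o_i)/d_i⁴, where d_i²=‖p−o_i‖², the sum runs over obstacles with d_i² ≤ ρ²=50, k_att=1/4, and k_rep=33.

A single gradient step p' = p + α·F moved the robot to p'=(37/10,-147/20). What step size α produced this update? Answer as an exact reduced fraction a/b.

F_att = 1/4·(g−p) = 1/4·(-13,6) = (-3.2500,1.5000)
o1: d²=2 ≤ ρ²=50; F_rep = 33·(-1,-1)/2² = (-8.2500,-8.2500)
o2: d²=421 > ρ²=50 → inactive
o3: d²=313 > ρ²=50 → inactive
F = F_att + ΣF_rep = (-11.5000,-6.7500)
Δp = p'−p = (-2.3000,-1.3500); α = Δx/Fx = (-23/10) / (-23/2) = 1/5
check: Δy/Fy = (-27/20) / (-27/4) = 1/5 ✓

α = 1/5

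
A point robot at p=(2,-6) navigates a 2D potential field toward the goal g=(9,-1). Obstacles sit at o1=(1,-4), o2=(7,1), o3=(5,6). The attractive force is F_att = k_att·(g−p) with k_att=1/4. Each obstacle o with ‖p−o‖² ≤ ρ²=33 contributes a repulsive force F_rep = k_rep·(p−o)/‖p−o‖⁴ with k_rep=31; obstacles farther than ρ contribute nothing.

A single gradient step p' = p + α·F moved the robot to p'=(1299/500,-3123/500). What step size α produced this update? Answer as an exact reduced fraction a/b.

F_att = 1/4·(g−p) = 1/4·(7,5) = (1.7500,1.2500)
o1: d²=5 ≤ ρ²=33; F_rep = 31·(1,-2)/5² = (1.2400,-2.4800)
o2: d²=74 > ρ²=33 → inactive
o3: d²=153 > ρ²=33 → inactive
F = F_att + ΣF_rep = (2.9900,-1.2300)
Δp = p'−p = (0.5980,-0.2460); α = Δx/Fx = (299/500) / (299/100) = 1/5
check: Δy/Fy = (-123/500) / (-123/100) = 1/5 ✓

α = 1/5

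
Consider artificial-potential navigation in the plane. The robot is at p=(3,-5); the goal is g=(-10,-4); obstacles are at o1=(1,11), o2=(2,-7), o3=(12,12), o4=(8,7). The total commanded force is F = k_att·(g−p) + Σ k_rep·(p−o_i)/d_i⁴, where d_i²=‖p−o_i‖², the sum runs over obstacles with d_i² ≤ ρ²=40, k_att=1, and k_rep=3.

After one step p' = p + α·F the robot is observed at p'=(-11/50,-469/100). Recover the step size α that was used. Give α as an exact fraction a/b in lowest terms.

α = 1/4

F_att = 1·(g−p) = 1·(-13,1) = (-13.0000,1.0000)
o1: d²=260 > ρ²=40 → inactive
o2: d²=5 ≤ ρ²=40; F_rep = 3·(1,2)/5² = (0.1200,0.2400)
o3: d²=370 > ρ²=40 → inactive
o4: d²=169 > ρ²=40 → inactive
F = F_att + ΣF_rep = (-12.8800,1.2400)
Δp = p'−p = (-3.2200,0.3100); α = Δx/Fx = (-161/50) / (-322/25) = 1/4
check: Δy/Fy = (31/100) / (31/25) = 1/4 ✓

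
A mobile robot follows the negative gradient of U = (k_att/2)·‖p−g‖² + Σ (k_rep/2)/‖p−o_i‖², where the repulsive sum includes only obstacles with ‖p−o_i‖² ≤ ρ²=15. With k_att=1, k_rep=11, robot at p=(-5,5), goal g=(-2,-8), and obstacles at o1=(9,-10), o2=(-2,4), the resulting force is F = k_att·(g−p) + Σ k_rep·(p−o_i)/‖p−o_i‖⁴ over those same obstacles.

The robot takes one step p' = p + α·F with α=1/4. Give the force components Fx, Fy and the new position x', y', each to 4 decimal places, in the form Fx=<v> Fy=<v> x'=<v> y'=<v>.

F_att = 1·(g−p) = 1·(3,-13) = (3.0000,-13.0000)
o1: d²=421 > ρ²=15 → inactive
o2: d²=10 ≤ ρ²=15; F_rep = 11·(-3,1)/10² = (-0.3300,0.1100)
F = F_att + ΣF_rep = (2.6700,-12.8900)
p' = p + 1/4·F = (-4.3325,1.7775)

Fx=2.6700 Fy=-12.8900 x'=-4.3325 y'=1.7775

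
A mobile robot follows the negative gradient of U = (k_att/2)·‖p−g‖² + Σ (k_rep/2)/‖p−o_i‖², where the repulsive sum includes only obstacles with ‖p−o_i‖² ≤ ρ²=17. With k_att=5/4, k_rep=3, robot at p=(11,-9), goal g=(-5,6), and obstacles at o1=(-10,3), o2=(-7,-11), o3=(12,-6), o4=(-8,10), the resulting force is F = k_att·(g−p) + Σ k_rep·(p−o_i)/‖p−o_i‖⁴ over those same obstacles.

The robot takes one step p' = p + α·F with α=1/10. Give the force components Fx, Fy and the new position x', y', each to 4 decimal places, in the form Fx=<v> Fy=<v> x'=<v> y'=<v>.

F_att = 5/4·(g−p) = 5/4·(-16,15) = (-20.0000,18.7500)
o1: d²=585 > ρ²=17 → inactive
o2: d²=328 > ρ²=17 → inactive
o3: d²=10 ≤ ρ²=17; F_rep = 3·(-1,-3)/10² = (-0.0300,-0.0900)
o4: d²=722 > ρ²=17 → inactive
F = F_att + ΣF_rep = (-20.0300,18.6600)
p' = p + 1/10·F = (8.9970,-7.1340)

Fx=-20.0300 Fy=18.6600 x'=8.9970 y'=-7.1340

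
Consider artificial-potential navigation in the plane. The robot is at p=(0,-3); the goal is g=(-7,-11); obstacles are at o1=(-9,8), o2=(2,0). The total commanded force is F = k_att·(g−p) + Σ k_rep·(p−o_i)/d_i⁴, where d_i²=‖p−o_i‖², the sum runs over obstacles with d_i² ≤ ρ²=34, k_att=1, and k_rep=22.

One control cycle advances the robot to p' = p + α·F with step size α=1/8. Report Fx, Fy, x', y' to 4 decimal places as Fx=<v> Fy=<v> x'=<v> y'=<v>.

Fx=-7.2604 Fy=-8.3905 x'=-0.9075 y'=-4.0488

F_att = 1·(g−p) = 1·(-7,-8) = (-7.0000,-8.0000)
o1: d²=202 > ρ²=34 → inactive
o2: d²=13 ≤ ρ²=34; F_rep = 22·(-2,-3)/13² = (-0.2604,-0.3905)
F = F_att + ΣF_rep = (-7.2604,-8.3905)
p' = p + 1/8·F = (-0.9075,-4.0488)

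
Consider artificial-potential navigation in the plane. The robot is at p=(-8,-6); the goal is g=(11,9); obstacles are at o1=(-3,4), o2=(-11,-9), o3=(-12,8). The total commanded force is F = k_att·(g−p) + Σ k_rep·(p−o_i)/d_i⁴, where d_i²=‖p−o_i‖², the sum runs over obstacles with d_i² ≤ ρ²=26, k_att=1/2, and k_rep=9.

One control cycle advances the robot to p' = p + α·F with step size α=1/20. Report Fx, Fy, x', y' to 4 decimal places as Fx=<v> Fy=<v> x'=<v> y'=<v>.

F_att = 1/2·(g−p) = 1/2·(19,15) = (9.5000,7.5000)
o1: d²=125 > ρ²=26 → inactive
o2: d²=18 ≤ ρ²=26; F_rep = 9·(3,3)/18² = (0.0833,0.0833)
o3: d²=212 > ρ²=26 → inactive
F = F_att + ΣF_rep = (9.5833,7.5833)
p' = p + 1/20·F = (-7.5208,-5.6208)

Fx=9.5833 Fy=7.5833 x'=-7.5208 y'=-5.6208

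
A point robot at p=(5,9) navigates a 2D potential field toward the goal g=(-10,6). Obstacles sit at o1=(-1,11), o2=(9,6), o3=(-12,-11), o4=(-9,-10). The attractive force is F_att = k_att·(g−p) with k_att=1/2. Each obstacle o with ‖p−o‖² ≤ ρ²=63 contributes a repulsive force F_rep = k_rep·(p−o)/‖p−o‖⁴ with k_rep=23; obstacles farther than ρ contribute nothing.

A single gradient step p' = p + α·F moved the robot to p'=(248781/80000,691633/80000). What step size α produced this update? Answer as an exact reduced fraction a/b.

F_att = 1/2·(g−p) = 1/2·(-15,-3) = (-7.5000,-1.5000)
o1: d²=40 ≤ ρ²=63; F_rep = 23·(6,-2)/40² = (0.0862,-0.0288)
o2: d²=25 ≤ ρ²=63; F_rep = 23·(-4,3)/25² = (-0.1472,0.1104)
o3: d²=689 > ρ²=63 → inactive
o4: d²=557 > ρ²=63 → inactive
F = F_att + ΣF_rep = (-7.5610,-1.4183)
Δp = p'−p = (-1.8902,-0.3546); α = Δx/Fx = (-151219/80000) / (-151219/20000) = 1/4
check: Δy/Fy = (-28367/80000) / (-28367/20000) = 1/4 ✓

α = 1/4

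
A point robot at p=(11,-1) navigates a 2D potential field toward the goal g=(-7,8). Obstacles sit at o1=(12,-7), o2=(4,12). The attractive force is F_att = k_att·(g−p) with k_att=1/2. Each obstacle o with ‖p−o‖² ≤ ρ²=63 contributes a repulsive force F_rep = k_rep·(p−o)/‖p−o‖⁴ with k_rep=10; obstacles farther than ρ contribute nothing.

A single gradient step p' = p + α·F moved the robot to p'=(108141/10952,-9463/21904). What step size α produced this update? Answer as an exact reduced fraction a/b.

F_att = 1/2·(g−p) = 1/2·(-18,9) = (-9.0000,4.5000)
o1: d²=37 ≤ ρ²=63; F_rep = 10·(-1,6)/37² = (-0.0073,0.0438)
o2: d²=218 > ρ²=63 → inactive
F = F_att + ΣF_rep = (-9.0073,4.5438)
Δp = p'−p = (-1.1259,0.5680); α = Δx/Fx = (-12331/10952) / (-12331/1369) = 1/8
check: Δy/Fy = (12441/21904) / (12441/2738) = 1/8 ✓

α = 1/8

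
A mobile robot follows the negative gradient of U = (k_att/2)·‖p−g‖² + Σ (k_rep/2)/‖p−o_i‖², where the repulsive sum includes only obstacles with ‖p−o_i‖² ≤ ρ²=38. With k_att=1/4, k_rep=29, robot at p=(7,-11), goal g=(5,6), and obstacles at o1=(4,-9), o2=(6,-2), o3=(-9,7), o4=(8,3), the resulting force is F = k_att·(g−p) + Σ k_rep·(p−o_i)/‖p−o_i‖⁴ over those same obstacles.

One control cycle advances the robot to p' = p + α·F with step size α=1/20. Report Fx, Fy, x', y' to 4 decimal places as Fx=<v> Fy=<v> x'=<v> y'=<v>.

Fx=0.0148 Fy=3.9068 x'=7.0007 y'=-10.8047

F_att = 1/4·(g−p) = 1/4·(-2,17) = (-0.5000,4.2500)
o1: d²=13 ≤ ρ²=38; F_rep = 29·(3,-2)/13² = (0.5148,-0.3432)
o2: d²=82 > ρ²=38 → inactive
o3: d²=580 > ρ²=38 → inactive
o4: d²=197 > ρ²=38 → inactive
F = F_att + ΣF_rep = (0.0148,3.9068)
p' = p + 1/20·F = (7.0007,-10.8047)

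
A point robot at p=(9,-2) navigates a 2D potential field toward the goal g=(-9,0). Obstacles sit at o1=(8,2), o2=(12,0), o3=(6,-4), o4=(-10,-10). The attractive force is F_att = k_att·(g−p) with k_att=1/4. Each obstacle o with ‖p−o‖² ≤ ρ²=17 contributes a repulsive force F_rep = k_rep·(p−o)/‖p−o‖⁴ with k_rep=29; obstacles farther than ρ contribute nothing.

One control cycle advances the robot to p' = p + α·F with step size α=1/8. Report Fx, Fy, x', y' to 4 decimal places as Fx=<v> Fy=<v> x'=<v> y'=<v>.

F_att = 1/4·(g−p) = 1/4·(-18,2) = (-4.5000,0.5000)
o1: d²=17 ≤ ρ²=17; F_rep = 29·(1,-4)/17² = (0.1003,-0.4014)
o2: d²=13 ≤ ρ²=17; F_rep = 29·(-3,-2)/13² = (-0.5148,-0.3432)
o3: d²=13 ≤ ρ²=17; F_rep = 29·(3,2)/13² = (0.5148,0.3432)
o4: d²=425 > ρ²=17 → inactive
F = F_att + ΣF_rep = (-4.3997,0.0986)
p' = p + 1/8·F = (8.4500,-1.9877)

Fx=-4.3997 Fy=0.0986 x'=8.4500 y'=-1.9877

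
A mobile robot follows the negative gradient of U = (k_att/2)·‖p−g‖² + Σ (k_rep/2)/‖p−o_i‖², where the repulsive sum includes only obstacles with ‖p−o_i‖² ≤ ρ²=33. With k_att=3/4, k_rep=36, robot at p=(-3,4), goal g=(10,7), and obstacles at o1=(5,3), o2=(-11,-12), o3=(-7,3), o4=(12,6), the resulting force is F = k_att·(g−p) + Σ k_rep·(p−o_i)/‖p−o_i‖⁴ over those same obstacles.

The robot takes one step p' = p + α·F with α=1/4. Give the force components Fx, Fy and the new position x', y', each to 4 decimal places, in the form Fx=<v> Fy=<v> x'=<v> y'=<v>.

F_att = 3/4·(g−p) = 3/4·(13,3) = (9.7500,2.2500)
o1: d²=65 > ρ²=33 → inactive
o2: d²=320 > ρ²=33 → inactive
o3: d²=17 ≤ ρ²=33; F_rep = 36·(4,1)/17² = (0.4983,0.1246)
o4: d²=229 > ρ²=33 → inactive
F = F_att + ΣF_rep = (10.2483,2.3746)
p' = p + 1/4·F = (-0.4379,4.5936)

Fx=10.2483 Fy=2.3746 x'=-0.4379 y'=4.5936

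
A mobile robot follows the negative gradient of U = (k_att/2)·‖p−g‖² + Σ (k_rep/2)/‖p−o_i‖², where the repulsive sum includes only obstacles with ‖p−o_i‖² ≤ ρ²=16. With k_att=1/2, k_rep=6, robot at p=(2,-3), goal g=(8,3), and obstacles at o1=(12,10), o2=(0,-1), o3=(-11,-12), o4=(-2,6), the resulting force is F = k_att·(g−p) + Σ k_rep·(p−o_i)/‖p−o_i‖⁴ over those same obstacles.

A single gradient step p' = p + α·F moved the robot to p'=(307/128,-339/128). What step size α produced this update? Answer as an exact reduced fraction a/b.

F_att = 1/2·(g−p) = 1/2·(6,6) = (3.0000,3.0000)
o1: d²=269 > ρ²=16 → inactive
o2: d²=8 ≤ ρ²=16; F_rep = 6·(2,-2)/8² = (0.1875,-0.1875)
o3: d²=250 > ρ²=16 → inactive
o4: d²=97 > ρ²=16 → inactive
F = F_att + ΣF_rep = (3.1875,2.8125)
Δp = p'−p = (0.3984,0.3516); α = Δx/Fx = (51/128) / (51/16) = 1/8
check: Δy/Fy = (45/128) / (45/16) = 1/8 ✓

α = 1/8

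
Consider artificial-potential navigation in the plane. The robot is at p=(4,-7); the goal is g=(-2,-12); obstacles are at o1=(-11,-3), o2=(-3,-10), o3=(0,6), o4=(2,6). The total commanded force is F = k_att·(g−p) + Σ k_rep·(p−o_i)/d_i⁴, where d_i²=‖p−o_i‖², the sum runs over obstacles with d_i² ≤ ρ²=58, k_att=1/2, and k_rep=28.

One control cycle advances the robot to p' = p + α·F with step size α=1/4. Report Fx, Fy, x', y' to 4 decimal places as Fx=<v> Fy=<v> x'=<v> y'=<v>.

F_att = 1/2·(g−p) = 1/2·(-6,-5) = (-3.0000,-2.5000)
o1: d²=241 > ρ²=58 → inactive
o2: d²=58 ≤ ρ²=58; F_rep = 28·(7,3)/58² = (0.0583,0.0250)
o3: d²=185 > ρ²=58 → inactive
o4: d²=173 > ρ²=58 → inactive
F = F_att + ΣF_rep = (-2.9417,-2.4750)
p' = p + 1/4·F = (3.2646,-7.6188)

Fx=-2.9417 Fy=-2.4750 x'=3.2646 y'=-7.6188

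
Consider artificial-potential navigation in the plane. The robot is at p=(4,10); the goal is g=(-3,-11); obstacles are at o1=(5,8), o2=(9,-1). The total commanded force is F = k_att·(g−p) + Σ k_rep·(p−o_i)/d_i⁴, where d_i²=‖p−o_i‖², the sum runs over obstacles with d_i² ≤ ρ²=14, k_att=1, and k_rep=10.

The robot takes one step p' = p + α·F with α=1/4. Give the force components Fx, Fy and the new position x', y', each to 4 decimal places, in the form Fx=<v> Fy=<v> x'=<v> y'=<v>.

Fx=-7.4000 Fy=-20.2000 x'=2.1500 y'=4.9500

F_att = 1·(g−p) = 1·(-7,-21) = (-7.0000,-21.0000)
o1: d²=5 ≤ ρ²=14; F_rep = 10·(-1,2)/5² = (-0.4000,0.8000)
o2: d²=146 > ρ²=14 → inactive
F = F_att + ΣF_rep = (-7.4000,-20.2000)
p' = p + 1/4·F = (2.1500,4.9500)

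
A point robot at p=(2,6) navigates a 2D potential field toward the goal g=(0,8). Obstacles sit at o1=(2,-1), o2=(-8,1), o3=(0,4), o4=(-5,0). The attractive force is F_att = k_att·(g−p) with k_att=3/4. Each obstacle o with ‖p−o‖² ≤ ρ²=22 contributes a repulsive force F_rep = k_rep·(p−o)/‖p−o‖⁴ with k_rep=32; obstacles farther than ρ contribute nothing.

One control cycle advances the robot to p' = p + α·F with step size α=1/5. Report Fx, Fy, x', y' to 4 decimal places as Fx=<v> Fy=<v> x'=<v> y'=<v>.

F_att = 3/4·(g−p) = 3/4·(-2,2) = (-1.5000,1.5000)
o1: d²=49 > ρ²=22 → inactive
o2: d²=125 > ρ²=22 → inactive
o3: d²=8 ≤ ρ²=22; F_rep = 32·(2,2)/8² = (1.0000,1.0000)
o4: d²=85 > ρ²=22 → inactive
F = F_att + ΣF_rep = (-0.5000,2.5000)
p' = p + 1/5·F = (1.9000,6.5000)

Fx=-0.5000 Fy=2.5000 x'=1.9000 y'=6.5000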